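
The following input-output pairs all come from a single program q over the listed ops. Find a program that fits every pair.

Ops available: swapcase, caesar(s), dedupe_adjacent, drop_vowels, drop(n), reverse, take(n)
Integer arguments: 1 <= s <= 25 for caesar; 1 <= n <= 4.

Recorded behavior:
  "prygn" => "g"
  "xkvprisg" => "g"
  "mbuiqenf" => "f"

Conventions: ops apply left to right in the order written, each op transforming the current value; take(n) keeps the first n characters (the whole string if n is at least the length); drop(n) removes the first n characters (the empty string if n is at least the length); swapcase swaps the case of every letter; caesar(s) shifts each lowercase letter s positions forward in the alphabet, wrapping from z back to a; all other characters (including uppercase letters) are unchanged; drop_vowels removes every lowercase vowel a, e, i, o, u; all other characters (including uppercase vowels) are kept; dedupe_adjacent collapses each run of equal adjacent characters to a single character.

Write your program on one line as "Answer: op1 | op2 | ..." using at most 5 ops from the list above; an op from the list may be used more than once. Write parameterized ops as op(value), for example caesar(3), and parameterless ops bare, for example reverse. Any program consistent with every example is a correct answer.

reverse | take(4) | drop(3) | caesar(2) | caesar(13)

Check, running the answer program on each example:
  "prygn" -> "ngyrp" -> "ngyr" -> "r" -> "t" -> "g"
  "xkvprisg" -> "gsirpvkx" -> "gsir" -> "r" -> "t" -> "g"
  "mbuiqenf" -> "fneqiubm" -> "fneq" -> "q" -> "s" -> "f"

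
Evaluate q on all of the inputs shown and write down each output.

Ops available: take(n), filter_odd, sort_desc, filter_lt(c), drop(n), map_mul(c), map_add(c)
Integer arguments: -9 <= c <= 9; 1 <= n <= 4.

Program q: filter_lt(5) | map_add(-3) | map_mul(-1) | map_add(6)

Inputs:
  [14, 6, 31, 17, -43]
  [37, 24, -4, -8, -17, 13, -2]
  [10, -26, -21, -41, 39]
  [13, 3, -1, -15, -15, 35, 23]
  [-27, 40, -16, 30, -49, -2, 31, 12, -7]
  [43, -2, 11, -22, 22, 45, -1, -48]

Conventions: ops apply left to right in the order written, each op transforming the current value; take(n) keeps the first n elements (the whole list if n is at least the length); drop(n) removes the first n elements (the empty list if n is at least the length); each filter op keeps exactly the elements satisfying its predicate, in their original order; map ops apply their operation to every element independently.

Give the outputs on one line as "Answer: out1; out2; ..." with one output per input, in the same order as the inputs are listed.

Execution, op by op:
  [14, 6, 31, 17, -43] -> [-43] -> [-46] -> [46] -> [52]
  [37, 24, -4, -8, -17, 13, -2] -> [-4, -8, -17, -2] -> [-7, -11, -20, -5] -> [7, 11, 20, 5] -> [13, 17, 26, 11]
  [10, -26, -21, -41, 39] -> [-26, -21, -41] -> [-29, -24, -44] -> [29, 24, 44] -> [35, 30, 50]
  [13, 3, -1, -15, -15, 35, 23] -> [3, -1, -15, -15] -> [0, -4, -18, -18] -> [0, 4, 18, 18] -> [6, 10, 24, 24]
  [-27, 40, -16, 30, -49, -2, 31, 12, -7] -> [-27, -16, -49, -2, -7] -> [-30, -19, -52, -5, -10] -> [30, 19, 52, 5, 10] -> [36, 25, 58, 11, 16]
  [43, -2, 11, -22, 22, 45, -1, -48] -> [-2, -22, -1, -48] -> [-5, -25, -4, -51] -> [5, 25, 4, 51] -> [11, 31, 10, 57]

[52]; [13, 17, 26, 11]; [35, 30, 50]; [6, 10, 24, 24]; [36, 25, 58, 11, 16]; [11, 31, 10, 57]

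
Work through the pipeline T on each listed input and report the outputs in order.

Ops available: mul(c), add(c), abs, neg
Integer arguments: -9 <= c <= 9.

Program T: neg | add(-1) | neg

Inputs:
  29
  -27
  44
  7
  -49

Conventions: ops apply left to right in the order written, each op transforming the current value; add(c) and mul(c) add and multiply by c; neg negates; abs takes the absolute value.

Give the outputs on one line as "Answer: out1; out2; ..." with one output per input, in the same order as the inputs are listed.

Execution, op by op:
  29 -> -29 -> -30 -> 30
  -27 -> 27 -> 26 -> -26
  44 -> -44 -> -45 -> 45
  7 -> -7 -> -8 -> 8
  -49 -> 49 -> 48 -> -48

30; -26; 45; 8; -48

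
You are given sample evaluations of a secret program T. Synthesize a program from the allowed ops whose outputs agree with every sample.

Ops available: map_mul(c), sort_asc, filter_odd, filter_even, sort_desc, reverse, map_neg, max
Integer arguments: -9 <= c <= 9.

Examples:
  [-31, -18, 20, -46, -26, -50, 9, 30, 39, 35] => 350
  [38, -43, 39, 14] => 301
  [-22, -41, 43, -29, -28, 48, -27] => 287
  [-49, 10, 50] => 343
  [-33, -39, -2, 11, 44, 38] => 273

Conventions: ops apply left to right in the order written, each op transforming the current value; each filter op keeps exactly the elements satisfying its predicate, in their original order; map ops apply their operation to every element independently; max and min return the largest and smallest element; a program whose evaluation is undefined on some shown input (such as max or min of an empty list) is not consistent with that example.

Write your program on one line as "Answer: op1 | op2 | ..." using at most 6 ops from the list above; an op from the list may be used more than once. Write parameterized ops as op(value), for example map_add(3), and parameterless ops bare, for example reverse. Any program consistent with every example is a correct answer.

map_mul(7) | sort_desc | map_neg | reverse | max

Check, running the answer program on each example:
  [-31, -18, 20, -46, -26, -50, 9, 30, 39, 35] -> [-217, -126, 140, -322, -182, -350, 63, 210, 273, 245] -> [273, 245, 210, 140, 63, -126, -182, -217, -322, -350] -> [-273, -245, -210, -140, -63, 126, 182, 217, 322, 350] -> [350, 322, 217, 182, 126, -63, -140, -210, -245, -273] -> 350
  [38, -43, 39, 14] -> [266, -301, 273, 98] -> [273, 266, 98, -301] -> [-273, -266, -98, 301] -> [301, -98, -266, -273] -> 301
  [-22, -41, 43, -29, -28, 48, -27] -> [-154, -287, 301, -203, -196, 336, -189] -> [336, 301, -154, -189, -196, -203, -287] -> [-336, -301, 154, 189, 196, 203, 287] -> [287, 203, 196, 189, 154, -301, -336] -> 287
  [-49, 10, 50] -> [-343, 70, 350] -> [350, 70, -343] -> [-350, -70, 343] -> [343, -70, -350] -> 343
  [-33, -39, -2, 11, 44, 38] -> [-231, -273, -14, 77, 308, 266] -> [308, 266, 77, -14, -231, -273] -> [-308, -266, -77, 14, 231, 273] -> [273, 231, 14, -77, -266, -308] -> 273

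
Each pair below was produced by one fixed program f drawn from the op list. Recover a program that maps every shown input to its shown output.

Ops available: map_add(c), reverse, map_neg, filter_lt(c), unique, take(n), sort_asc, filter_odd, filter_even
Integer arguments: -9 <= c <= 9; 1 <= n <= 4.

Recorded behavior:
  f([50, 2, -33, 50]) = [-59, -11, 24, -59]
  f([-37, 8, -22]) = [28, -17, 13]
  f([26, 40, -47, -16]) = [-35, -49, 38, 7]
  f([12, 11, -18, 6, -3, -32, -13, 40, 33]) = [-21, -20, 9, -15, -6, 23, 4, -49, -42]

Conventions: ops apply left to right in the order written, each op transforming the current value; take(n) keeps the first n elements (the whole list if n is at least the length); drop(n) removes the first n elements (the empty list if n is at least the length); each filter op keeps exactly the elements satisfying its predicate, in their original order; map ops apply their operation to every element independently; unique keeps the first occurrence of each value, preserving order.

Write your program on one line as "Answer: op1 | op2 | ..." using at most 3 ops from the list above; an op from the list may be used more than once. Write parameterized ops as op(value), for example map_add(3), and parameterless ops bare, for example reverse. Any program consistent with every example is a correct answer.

map_add(9) | map_neg

Check, running the answer program on each example:
  [50, 2, -33, 50] -> [59, 11, -24, 59] -> [-59, -11, 24, -59]
  [-37, 8, -22] -> [-28, 17, -13] -> [28, -17, 13]
  [26, 40, -47, -16] -> [35, 49, -38, -7] -> [-35, -49, 38, 7]
  [12, 11, -18, 6, -3, -32, -13, 40, 33] -> [21, 20, -9, 15, 6, -23, -4, 49, 42] -> [-21, -20, 9, -15, -6, 23, 4, -49, -42]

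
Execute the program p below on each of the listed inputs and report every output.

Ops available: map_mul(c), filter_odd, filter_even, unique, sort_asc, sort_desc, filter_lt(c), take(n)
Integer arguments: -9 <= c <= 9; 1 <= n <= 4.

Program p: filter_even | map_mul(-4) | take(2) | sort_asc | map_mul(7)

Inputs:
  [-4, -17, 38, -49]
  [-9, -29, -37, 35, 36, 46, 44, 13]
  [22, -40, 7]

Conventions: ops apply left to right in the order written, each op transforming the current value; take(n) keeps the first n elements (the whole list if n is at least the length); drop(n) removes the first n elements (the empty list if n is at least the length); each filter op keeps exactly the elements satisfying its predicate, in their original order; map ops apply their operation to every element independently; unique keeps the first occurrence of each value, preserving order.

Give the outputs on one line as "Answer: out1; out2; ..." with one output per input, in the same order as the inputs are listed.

[-1064, 112]; [-1288, -1008]; [-616, 1120]

Execution, op by op:
  [-4, -17, 38, -49] -> [-4, 38] -> [16, -152] -> [16, -152] -> [-152, 16] -> [-1064, 112]
  [-9, -29, -37, 35, 36, 46, 44, 13] -> [36, 46, 44] -> [-144, -184, -176] -> [-144, -184] -> [-184, -144] -> [-1288, -1008]
  [22, -40, 7] -> [22, -40] -> [-88, 160] -> [-88, 160] -> [-88, 160] -> [-616, 1120]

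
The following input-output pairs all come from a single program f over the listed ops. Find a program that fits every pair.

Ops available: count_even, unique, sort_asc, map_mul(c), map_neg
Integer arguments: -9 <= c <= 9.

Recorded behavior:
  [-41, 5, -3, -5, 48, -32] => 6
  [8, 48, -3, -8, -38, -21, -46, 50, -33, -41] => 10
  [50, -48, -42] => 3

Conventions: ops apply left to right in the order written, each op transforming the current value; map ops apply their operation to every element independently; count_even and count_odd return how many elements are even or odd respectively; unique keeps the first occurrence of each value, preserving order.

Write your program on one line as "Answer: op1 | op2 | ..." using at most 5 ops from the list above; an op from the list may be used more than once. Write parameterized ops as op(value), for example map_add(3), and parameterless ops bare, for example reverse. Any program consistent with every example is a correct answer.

sort_asc | map_mul(-2) | map_mul(-6) | map_neg | count_even

Check, running the answer program on each example:
  [-41, 5, -3, -5, 48, -32] -> [-41, -32, -5, -3, 5, 48] -> [82, 64, 10, 6, -10, -96] -> [-492, -384, -60, -36, 60, 576] -> [492, 384, 60, 36, -60, -576] -> 6
  [8, 48, -3, -8, -38, -21, -46, 50, -33, -41] -> [-46, -41, -38, -33, -21, -8, -3, 8, 48, 50] -> [92, 82, 76, 66, 42, 16, 6, -16, -96, -100] -> [-552, -492, -456, -396, -252, -96, -36, 96, 576, 600] -> [552, 492, 456, 396, 252, 96, 36, -96, -576, -600] -> 10
  [50, -48, -42] -> [-48, -42, 50] -> [96, 84, -100] -> [-576, -504, 600] -> [576, 504, -600] -> 3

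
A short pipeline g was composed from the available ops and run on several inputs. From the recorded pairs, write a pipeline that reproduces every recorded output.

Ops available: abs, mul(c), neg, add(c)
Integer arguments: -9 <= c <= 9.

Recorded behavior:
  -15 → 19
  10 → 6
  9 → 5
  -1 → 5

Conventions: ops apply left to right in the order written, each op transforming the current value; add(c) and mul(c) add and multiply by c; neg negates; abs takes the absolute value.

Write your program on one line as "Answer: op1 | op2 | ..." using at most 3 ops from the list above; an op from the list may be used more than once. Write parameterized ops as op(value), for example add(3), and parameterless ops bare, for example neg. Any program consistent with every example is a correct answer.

neg | add(4) | abs

Check, running the answer program on each example:
  -15 -> 15 -> 19 -> 19
  10 -> -10 -> -6 -> 6
  9 -> -9 -> -5 -> 5
  -1 -> 1 -> 5 -> 5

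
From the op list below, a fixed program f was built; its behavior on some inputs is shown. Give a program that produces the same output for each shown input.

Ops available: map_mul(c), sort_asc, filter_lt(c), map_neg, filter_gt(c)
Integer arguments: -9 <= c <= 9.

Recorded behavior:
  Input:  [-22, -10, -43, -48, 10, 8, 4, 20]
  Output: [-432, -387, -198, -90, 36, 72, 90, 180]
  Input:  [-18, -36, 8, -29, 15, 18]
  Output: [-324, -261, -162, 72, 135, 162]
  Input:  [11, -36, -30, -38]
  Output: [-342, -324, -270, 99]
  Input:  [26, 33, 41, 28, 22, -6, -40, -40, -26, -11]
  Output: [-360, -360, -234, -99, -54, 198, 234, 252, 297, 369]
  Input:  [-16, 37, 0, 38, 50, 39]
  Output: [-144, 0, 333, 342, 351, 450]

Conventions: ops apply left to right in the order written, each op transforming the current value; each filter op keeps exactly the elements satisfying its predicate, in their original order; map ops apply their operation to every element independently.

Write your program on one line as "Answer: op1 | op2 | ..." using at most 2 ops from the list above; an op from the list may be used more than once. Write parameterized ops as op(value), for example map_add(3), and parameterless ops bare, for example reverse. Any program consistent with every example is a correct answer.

map_mul(9) | sort_asc

Check, running the answer program on each example:
  [-22, -10, -43, -48, 10, 8, 4, 20] -> [-198, -90, -387, -432, 90, 72, 36, 180] -> [-432, -387, -198, -90, 36, 72, 90, 180]
  [-18, -36, 8, -29, 15, 18] -> [-162, -324, 72, -261, 135, 162] -> [-324, -261, -162, 72, 135, 162]
  [11, -36, -30, -38] -> [99, -324, -270, -342] -> [-342, -324, -270, 99]
  [26, 33, 41, 28, 22, -6, -40, -40, -26, -11] -> [234, 297, 369, 252, 198, -54, -360, -360, -234, -99] -> [-360, -360, -234, -99, -54, 198, 234, 252, 297, 369]
  [-16, 37, 0, 38, 50, 39] -> [-144, 333, 0, 342, 450, 351] -> [-144, 0, 333, 342, 351, 450]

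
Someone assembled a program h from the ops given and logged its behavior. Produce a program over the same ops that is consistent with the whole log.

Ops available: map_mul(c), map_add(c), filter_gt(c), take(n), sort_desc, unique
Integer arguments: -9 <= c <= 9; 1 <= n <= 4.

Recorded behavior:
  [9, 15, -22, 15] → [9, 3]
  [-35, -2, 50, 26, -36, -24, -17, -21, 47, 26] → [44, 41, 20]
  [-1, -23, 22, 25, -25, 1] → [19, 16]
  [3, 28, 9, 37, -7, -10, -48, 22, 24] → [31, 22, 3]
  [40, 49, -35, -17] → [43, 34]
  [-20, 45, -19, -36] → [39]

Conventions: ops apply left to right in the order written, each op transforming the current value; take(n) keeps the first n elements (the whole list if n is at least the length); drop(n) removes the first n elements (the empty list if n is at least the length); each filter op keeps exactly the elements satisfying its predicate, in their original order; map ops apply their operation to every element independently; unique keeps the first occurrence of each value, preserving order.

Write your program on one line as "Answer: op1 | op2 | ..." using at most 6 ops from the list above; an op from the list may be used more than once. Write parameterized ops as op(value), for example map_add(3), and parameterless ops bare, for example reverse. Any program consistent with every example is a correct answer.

unique | filter_gt(6) | take(3) | sort_desc | map_add(-6)

Check, running the answer program on each example:
  [9, 15, -22, 15] -> [9, 15, -22] -> [9, 15] -> [9, 15] -> [15, 9] -> [9, 3]
  [-35, -2, 50, 26, -36, -24, -17, -21, 47, 26] -> [-35, -2, 50, 26, -36, -24, -17, -21, 47] -> [50, 26, 47] -> [50, 26, 47] -> [50, 47, 26] -> [44, 41, 20]
  [-1, -23, 22, 25, -25, 1] -> [-1, -23, 22, 25, -25, 1] -> [22, 25] -> [22, 25] -> [25, 22] -> [19, 16]
  [3, 28, 9, 37, -7, -10, -48, 22, 24] -> [3, 28, 9, 37, -7, -10, -48, 22, 24] -> [28, 9, 37, 22, 24] -> [28, 9, 37] -> [37, 28, 9] -> [31, 22, 3]
  [40, 49, -35, -17] -> [40, 49, -35, -17] -> [40, 49] -> [40, 49] -> [49, 40] -> [43, 34]
  [-20, 45, -19, -36] -> [-20, 45, -19, -36] -> [45] -> [45] -> [45] -> [39]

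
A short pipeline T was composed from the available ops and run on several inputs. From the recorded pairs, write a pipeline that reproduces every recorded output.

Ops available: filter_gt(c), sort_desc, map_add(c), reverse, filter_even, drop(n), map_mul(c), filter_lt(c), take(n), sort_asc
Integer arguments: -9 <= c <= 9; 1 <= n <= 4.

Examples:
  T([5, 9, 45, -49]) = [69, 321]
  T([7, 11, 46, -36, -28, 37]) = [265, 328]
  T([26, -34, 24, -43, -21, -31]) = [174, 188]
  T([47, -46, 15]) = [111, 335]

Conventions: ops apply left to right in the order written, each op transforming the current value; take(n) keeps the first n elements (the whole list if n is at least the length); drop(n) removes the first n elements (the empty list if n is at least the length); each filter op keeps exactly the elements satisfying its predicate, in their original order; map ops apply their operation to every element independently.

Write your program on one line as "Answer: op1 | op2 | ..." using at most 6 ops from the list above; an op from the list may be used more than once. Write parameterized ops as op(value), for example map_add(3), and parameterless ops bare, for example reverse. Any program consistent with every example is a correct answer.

sort_desc | map_mul(7) | map_add(6) | take(2) | reverse

Check, running the answer program on each example:
  [5, 9, 45, -49] -> [45, 9, 5, -49] -> [315, 63, 35, -343] -> [321, 69, 41, -337] -> [321, 69] -> [69, 321]
  [7, 11, 46, -36, -28, 37] -> [46, 37, 11, 7, -28, -36] -> [322, 259, 77, 49, -196, -252] -> [328, 265, 83, 55, -190, -246] -> [328, 265] -> [265, 328]
  [26, -34, 24, -43, -21, -31] -> [26, 24, -21, -31, -34, -43] -> [182, 168, -147, -217, -238, -301] -> [188, 174, -141, -211, -232, -295] -> [188, 174] -> [174, 188]
  [47, -46, 15] -> [47, 15, -46] -> [329, 105, -322] -> [335, 111, -316] -> [335, 111] -> [111, 335]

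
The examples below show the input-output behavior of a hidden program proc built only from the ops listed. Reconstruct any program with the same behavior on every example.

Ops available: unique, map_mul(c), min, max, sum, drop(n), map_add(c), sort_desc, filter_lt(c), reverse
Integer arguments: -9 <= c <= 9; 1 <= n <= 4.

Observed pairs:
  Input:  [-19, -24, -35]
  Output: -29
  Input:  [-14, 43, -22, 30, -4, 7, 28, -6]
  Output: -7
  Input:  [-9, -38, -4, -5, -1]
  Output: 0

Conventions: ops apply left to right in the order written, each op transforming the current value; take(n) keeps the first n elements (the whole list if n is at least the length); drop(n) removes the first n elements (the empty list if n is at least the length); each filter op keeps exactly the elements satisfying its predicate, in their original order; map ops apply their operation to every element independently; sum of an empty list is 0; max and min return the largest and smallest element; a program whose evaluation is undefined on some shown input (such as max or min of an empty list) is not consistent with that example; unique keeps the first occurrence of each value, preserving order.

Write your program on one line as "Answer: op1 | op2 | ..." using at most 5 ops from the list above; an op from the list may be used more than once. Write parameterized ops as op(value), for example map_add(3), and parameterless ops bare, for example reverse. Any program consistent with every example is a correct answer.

map_add(7) | filter_lt(-4) | reverse | drop(1) | sum

Check, running the answer program on each example:
  [-19, -24, -35] -> [-12, -17, -28] -> [-12, -17, -28] -> [-28, -17, -12] -> [-17, -12] -> -29
  [-14, 43, -22, 30, -4, 7, 28, -6] -> [-7, 50, -15, 37, 3, 14, 35, 1] -> [-7, -15] -> [-15, -7] -> [-7] -> -7
  [-9, -38, -4, -5, -1] -> [-2, -31, 3, 2, 6] -> [-31] -> [-31] -> [] -> 0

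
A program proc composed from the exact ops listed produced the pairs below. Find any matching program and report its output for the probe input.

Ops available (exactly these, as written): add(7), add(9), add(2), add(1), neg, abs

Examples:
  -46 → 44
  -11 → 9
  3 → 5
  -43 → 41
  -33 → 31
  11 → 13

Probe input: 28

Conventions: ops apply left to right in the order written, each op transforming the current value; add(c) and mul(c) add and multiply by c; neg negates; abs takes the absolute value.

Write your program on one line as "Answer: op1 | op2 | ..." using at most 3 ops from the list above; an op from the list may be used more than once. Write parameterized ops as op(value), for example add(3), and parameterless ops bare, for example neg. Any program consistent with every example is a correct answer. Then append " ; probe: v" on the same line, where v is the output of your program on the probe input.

add(2) | abs ; probe: 30

Check, running the answer program on each example:
  -46 -> -44 -> 44
  -11 -> -9 -> 9
  3 -> 5 -> 5
  -43 -> -41 -> 41
  -33 -> -31 -> 31
  11 -> 13 -> 13
  probe: 28 -> 30 -> 30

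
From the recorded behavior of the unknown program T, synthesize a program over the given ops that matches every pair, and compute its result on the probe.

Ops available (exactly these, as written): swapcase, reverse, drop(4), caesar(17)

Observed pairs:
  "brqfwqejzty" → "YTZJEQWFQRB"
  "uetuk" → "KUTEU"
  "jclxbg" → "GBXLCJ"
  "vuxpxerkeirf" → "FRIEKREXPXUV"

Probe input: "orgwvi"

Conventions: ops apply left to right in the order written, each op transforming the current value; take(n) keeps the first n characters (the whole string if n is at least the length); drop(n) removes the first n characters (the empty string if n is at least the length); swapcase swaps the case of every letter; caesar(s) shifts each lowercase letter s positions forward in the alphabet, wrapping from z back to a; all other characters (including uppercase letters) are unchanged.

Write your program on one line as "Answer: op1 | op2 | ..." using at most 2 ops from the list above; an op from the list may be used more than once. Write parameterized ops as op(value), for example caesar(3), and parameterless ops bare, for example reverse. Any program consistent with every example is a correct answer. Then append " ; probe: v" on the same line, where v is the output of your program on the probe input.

reverse | swapcase ; probe: "IVWGRO"

Check, running the answer program on each example:
  "brqfwqejzty" -> "ytzjeqwfqrb" -> "YTZJEQWFQRB"
  "uetuk" -> "kuteu" -> "KUTEU"
  "jclxbg" -> "gbxlcj" -> "GBXLCJ"
  "vuxpxerkeirf" -> "friekrexpxuv" -> "FRIEKREXPXUV"
  probe: "orgwvi" -> "ivwgro" -> "IVWGRO"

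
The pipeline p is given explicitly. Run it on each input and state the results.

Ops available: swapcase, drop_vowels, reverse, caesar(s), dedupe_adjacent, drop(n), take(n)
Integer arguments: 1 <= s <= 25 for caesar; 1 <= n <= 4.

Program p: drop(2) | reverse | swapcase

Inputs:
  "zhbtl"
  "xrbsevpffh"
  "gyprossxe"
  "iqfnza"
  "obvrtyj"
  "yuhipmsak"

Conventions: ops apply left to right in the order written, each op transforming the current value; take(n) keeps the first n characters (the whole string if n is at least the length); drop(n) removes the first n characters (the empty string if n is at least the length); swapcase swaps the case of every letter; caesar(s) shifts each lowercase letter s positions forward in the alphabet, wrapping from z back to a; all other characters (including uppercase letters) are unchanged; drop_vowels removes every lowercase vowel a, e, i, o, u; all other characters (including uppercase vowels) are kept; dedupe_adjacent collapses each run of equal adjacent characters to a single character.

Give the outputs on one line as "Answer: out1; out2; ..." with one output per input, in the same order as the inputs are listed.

"LTB"; "HFFPVESB"; "EXSSORP"; "AZNF"; "JYTRV"; "KASMPIH"

Execution, op by op:
  "zhbtl" -> "btl" -> "ltb" -> "LTB"
  "xrbsevpffh" -> "bsevpffh" -> "hffpvesb" -> "HFFPVESB"
  "gyprossxe" -> "prossxe" -> "exssorp" -> "EXSSORP"
  "iqfnza" -> "fnza" -> "aznf" -> "AZNF"
  "obvrtyj" -> "vrtyj" -> "jytrv" -> "JYTRV"
  "yuhipmsak" -> "hipmsak" -> "kasmpih" -> "KASMPIH"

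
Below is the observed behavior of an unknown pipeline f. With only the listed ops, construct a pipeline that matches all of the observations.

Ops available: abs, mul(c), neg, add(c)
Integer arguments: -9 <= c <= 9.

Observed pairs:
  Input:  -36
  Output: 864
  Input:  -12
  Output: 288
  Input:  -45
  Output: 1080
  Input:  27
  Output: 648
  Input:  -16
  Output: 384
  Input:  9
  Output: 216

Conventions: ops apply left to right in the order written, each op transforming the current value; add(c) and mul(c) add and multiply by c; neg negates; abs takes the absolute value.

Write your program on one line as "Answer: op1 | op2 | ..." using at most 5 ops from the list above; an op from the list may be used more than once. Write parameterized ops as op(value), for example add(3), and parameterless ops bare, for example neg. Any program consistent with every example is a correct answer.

mul(6) | mul(-1) | mul(-4) | neg | abs

Check, running the answer program on each example:
  -36 -> -216 -> 216 -> -864 -> 864 -> 864
  -12 -> -72 -> 72 -> -288 -> 288 -> 288
  -45 -> -270 -> 270 -> -1080 -> 1080 -> 1080
  27 -> 162 -> -162 -> 648 -> -648 -> 648
  -16 -> -96 -> 96 -> -384 -> 384 -> 384
  9 -> 54 -> -54 -> 216 -> -216 -> 216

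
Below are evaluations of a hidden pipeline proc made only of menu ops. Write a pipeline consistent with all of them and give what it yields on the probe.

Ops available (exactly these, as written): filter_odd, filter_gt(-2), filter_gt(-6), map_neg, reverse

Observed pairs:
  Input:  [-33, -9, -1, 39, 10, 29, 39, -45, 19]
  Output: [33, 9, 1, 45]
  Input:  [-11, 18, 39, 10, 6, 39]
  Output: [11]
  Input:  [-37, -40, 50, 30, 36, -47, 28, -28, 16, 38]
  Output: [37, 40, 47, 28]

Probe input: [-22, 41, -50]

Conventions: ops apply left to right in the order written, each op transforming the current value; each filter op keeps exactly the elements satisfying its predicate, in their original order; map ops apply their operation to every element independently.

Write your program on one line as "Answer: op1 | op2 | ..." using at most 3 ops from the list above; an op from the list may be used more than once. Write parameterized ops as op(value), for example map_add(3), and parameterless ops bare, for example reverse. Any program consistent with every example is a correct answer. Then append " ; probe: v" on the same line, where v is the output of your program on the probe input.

map_neg | filter_gt(-6) ; probe: [22, 50]

Check, running the answer program on each example:
  [-33, -9, -1, 39, 10, 29, 39, -45, 19] -> [33, 9, 1, -39, -10, -29, -39, 45, -19] -> [33, 9, 1, 45]
  [-11, 18, 39, 10, 6, 39] -> [11, -18, -39, -10, -6, -39] -> [11]
  [-37, -40, 50, 30, 36, -47, 28, -28, 16, 38] -> [37, 40, -50, -30, -36, 47, -28, 28, -16, -38] -> [37, 40, 47, 28]
  probe: [-22, 41, -50] -> [22, -41, 50] -> [22, 50]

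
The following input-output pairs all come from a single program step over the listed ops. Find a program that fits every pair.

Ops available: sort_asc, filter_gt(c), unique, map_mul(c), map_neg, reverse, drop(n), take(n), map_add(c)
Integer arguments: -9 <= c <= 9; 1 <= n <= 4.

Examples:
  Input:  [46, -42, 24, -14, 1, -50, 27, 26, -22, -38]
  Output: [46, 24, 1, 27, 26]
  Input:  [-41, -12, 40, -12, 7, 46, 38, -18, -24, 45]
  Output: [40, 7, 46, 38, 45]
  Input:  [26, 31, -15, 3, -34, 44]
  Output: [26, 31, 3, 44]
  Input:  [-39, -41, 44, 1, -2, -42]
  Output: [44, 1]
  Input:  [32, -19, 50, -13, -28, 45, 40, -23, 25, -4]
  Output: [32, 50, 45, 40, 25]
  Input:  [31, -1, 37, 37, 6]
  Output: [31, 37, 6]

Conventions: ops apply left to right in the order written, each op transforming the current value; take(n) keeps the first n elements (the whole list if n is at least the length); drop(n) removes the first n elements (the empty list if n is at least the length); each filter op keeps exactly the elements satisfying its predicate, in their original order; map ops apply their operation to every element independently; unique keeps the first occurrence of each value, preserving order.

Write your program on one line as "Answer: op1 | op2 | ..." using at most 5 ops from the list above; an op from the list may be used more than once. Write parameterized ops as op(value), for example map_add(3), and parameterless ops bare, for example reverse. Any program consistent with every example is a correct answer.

reverse | filter_gt(-1) | reverse | unique

Check, running the answer program on each example:
  [46, -42, 24, -14, 1, -50, 27, 26, -22, -38] -> [-38, -22, 26, 27, -50, 1, -14, 24, -42, 46] -> [26, 27, 1, 24, 46] -> [46, 24, 1, 27, 26] -> [46, 24, 1, 27, 26]
  [-41, -12, 40, -12, 7, 46, 38, -18, -24, 45] -> [45, -24, -18, 38, 46, 7, -12, 40, -12, -41] -> [45, 38, 46, 7, 40] -> [40, 7, 46, 38, 45] -> [40, 7, 46, 38, 45]
  [26, 31, -15, 3, -34, 44] -> [44, -34, 3, -15, 31, 26] -> [44, 3, 31, 26] -> [26, 31, 3, 44] -> [26, 31, 3, 44]
  [-39, -41, 44, 1, -2, -42] -> [-42, -2, 1, 44, -41, -39] -> [1, 44] -> [44, 1] -> [44, 1]
  [32, -19, 50, -13, -28, 45, 40, -23, 25, -4] -> [-4, 25, -23, 40, 45, -28, -13, 50, -19, 32] -> [25, 40, 45, 50, 32] -> [32, 50, 45, 40, 25] -> [32, 50, 45, 40, 25]
  [31, -1, 37, 37, 6] -> [6, 37, 37, -1, 31] -> [6, 37, 37, 31] -> [31, 37, 37, 6] -> [31, 37, 6]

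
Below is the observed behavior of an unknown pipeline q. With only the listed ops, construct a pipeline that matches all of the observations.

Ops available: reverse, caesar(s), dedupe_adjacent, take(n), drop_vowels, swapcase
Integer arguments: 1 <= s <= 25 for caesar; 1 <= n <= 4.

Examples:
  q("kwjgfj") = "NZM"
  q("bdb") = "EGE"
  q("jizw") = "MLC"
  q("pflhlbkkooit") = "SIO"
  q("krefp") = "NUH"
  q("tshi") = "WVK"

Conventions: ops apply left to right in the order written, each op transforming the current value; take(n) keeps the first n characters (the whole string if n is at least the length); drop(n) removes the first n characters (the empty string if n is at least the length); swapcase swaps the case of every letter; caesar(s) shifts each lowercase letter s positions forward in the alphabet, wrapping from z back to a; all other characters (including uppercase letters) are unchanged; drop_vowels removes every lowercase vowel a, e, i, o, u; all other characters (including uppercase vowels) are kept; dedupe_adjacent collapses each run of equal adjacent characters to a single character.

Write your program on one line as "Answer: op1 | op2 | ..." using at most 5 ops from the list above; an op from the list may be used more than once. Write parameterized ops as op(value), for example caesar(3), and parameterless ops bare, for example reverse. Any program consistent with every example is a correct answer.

caesar(14) | take(3) | caesar(15) | swapcase

Check, running the answer program on each example:
  "kwjgfj" -> "ykxutx" -> "ykx" -> "nzm" -> "NZM"
  "bdb" -> "prp" -> "prp" -> "ege" -> "EGE"
  "jizw" -> "xwnk" -> "xwn" -> "mlc" -> "MLC"
  "pflhlbkkooit" -> "dtzvzpyyccwh" -> "dtz" -> "sio" -> "SIO"
  "krefp" -> "yfstd" -> "yfs" -> "nuh" -> "NUH"
  "tshi" -> "hgvw" -> "hgv" -> "wvk" -> "WVK"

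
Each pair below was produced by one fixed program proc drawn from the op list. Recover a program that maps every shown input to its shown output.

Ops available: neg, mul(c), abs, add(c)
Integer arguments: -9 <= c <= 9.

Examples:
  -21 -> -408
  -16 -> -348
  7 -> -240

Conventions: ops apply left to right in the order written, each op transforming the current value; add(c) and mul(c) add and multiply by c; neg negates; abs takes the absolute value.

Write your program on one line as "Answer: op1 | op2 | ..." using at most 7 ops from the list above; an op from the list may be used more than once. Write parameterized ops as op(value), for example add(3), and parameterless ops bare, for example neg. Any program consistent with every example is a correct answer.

abs | add(7) | add(6) | mul(-6) | mul(-2) | neg

Check, running the answer program on each example:
  -21 -> 21 -> 28 -> 34 -> -204 -> 408 -> -408
  -16 -> 16 -> 23 -> 29 -> -174 -> 348 -> -348
  7 -> 7 -> 14 -> 20 -> -120 -> 240 -> -240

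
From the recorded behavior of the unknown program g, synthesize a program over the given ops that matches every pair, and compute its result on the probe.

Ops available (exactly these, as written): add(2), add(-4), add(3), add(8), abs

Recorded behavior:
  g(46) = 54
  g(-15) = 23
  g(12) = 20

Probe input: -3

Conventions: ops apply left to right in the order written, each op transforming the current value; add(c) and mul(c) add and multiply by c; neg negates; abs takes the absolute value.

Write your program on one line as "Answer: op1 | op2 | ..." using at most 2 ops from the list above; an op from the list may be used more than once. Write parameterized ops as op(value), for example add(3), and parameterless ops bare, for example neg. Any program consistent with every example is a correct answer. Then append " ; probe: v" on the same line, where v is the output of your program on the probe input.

abs | add(8) ; probe: 11

Check, running the answer program on each example:
  46 -> 46 -> 54
  -15 -> 15 -> 23
  12 -> 12 -> 20
  probe: -3 -> 3 -> 11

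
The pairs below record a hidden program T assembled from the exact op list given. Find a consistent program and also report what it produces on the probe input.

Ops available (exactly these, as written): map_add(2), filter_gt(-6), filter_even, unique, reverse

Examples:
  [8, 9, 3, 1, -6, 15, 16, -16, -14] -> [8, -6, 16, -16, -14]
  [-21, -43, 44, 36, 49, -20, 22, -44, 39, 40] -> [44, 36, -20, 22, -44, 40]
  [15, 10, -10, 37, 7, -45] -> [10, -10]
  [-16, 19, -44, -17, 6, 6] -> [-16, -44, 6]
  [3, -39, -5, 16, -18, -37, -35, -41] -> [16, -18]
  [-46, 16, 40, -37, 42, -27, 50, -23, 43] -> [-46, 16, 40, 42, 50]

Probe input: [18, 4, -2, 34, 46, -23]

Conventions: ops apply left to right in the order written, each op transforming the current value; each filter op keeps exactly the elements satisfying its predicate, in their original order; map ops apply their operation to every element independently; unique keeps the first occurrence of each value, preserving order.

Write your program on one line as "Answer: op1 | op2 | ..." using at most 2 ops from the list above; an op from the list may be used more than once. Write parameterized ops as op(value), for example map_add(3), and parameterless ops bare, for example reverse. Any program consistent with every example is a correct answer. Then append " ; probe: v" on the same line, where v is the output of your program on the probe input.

unique | filter_even ; probe: [18, 4, -2, 34, 46]

Check, running the answer program on each example:
  [8, 9, 3, 1, -6, 15, 16, -16, -14] -> [8, 9, 3, 1, -6, 15, 16, -16, -14] -> [8, -6, 16, -16, -14]
  [-21, -43, 44, 36, 49, -20, 22, -44, 39, 40] -> [-21, -43, 44, 36, 49, -20, 22, -44, 39, 40] -> [44, 36, -20, 22, -44, 40]
  [15, 10, -10, 37, 7, -45] -> [15, 10, -10, 37, 7, -45] -> [10, -10]
  [-16, 19, -44, -17, 6, 6] -> [-16, 19, -44, -17, 6] -> [-16, -44, 6]
  [3, -39, -5, 16, -18, -37, -35, -41] -> [3, -39, -5, 16, -18, -37, -35, -41] -> [16, -18]
  [-46, 16, 40, -37, 42, -27, 50, -23, 43] -> [-46, 16, 40, -37, 42, -27, 50, -23, 43] -> [-46, 16, 40, 42, 50]
  probe: [18, 4, -2, 34, 46, -23] -> [18, 4, -2, 34, 46, -23] -> [18, 4, -2, 34, 46]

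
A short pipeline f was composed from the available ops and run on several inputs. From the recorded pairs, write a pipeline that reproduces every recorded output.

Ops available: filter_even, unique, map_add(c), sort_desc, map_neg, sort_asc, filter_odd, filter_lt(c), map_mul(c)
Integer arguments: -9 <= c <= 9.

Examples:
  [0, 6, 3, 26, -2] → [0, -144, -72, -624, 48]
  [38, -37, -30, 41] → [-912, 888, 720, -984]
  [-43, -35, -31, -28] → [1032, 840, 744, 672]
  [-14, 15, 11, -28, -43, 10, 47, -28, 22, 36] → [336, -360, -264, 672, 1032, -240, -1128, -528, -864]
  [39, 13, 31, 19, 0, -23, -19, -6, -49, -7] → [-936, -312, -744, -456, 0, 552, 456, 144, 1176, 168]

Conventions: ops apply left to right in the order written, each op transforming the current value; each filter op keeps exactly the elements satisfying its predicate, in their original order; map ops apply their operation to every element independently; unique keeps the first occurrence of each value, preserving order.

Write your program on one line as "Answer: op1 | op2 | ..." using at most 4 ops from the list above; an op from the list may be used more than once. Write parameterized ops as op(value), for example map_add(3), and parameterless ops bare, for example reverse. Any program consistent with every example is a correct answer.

unique | map_mul(8) | map_mul(-3)

Check, running the answer program on each example:
  [0, 6, 3, 26, -2] -> [0, 6, 3, 26, -2] -> [0, 48, 24, 208, -16] -> [0, -144, -72, -624, 48]
  [38, -37, -30, 41] -> [38, -37, -30, 41] -> [304, -296, -240, 328] -> [-912, 888, 720, -984]
  [-43, -35, -31, -28] -> [-43, -35, -31, -28] -> [-344, -280, -248, -224] -> [1032, 840, 744, 672]
  [-14, 15, 11, -28, -43, 10, 47, -28, 22, 36] -> [-14, 15, 11, -28, -43, 10, 47, 22, 36] -> [-112, 120, 88, -224, -344, 80, 376, 176, 288] -> [336, -360, -264, 672, 1032, -240, -1128, -528, -864]
  [39, 13, 31, 19, 0, -23, -19, -6, -49, -7] -> [39, 13, 31, 19, 0, -23, -19, -6, -49, -7] -> [312, 104, 248, 152, 0, -184, -152, -48, -392, -56] -> [-936, -312, -744, -456, 0, 552, 456, 144, 1176, 168]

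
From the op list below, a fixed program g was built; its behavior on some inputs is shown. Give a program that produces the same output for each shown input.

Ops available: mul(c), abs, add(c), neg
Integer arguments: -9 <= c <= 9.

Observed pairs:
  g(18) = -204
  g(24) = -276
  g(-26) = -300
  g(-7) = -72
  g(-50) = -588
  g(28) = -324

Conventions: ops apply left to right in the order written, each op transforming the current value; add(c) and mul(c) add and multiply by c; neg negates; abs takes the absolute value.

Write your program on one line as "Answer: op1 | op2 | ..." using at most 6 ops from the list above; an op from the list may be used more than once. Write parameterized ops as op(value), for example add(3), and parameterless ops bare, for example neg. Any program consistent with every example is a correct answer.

mul(-2) | neg | abs | add(-2) | neg | mul(6)

Check, running the answer program on each example:
  18 -> -36 -> 36 -> 36 -> 34 -> -34 -> -204
  24 -> -48 -> 48 -> 48 -> 46 -> -46 -> -276
  -26 -> 52 -> -52 -> 52 -> 50 -> -50 -> -300
  -7 -> 14 -> -14 -> 14 -> 12 -> -12 -> -72
  -50 -> 100 -> -100 -> 100 -> 98 -> -98 -> -588
  28 -> -56 -> 56 -> 56 -> 54 -> -54 -> -324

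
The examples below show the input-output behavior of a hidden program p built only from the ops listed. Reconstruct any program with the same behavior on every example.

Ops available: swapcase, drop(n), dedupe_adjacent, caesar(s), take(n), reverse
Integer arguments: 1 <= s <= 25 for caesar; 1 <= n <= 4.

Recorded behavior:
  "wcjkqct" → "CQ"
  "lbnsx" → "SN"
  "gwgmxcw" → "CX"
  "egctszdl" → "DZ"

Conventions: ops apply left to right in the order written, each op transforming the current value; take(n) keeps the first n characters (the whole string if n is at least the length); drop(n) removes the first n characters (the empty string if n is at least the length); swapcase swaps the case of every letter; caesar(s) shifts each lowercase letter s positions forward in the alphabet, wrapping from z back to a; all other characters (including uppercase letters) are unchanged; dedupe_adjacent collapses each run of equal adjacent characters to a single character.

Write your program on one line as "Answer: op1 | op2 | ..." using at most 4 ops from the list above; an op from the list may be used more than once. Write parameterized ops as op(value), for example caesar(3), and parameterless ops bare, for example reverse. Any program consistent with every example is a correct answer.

reverse | drop(1) | swapcase | take(2)

Check, running the answer program on each example:
  "wcjkqct" -> "tcqkjcw" -> "cqkjcw" -> "CQKJCW" -> "CQ"
  "lbnsx" -> "xsnbl" -> "snbl" -> "SNBL" -> "SN"
  "gwgmxcw" -> "wcxmgwg" -> "cxmgwg" -> "CXMGWG" -> "CX"
  "egctszdl" -> "ldzstcge" -> "dzstcge" -> "DZSTCGE" -> "DZ"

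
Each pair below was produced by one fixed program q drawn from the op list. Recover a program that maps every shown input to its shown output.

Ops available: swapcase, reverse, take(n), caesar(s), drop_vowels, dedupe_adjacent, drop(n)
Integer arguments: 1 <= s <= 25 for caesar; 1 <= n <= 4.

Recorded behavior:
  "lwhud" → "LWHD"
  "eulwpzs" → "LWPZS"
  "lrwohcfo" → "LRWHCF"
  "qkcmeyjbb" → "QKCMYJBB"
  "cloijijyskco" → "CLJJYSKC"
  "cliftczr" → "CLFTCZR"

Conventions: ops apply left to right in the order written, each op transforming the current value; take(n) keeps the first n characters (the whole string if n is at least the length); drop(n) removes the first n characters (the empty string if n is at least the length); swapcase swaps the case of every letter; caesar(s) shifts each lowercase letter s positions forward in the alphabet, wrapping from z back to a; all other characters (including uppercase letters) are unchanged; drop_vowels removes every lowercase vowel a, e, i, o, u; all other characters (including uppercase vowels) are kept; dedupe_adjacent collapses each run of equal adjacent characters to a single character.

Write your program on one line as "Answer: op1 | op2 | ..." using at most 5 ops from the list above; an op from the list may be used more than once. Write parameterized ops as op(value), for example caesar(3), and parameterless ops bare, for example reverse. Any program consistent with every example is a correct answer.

reverse | drop_vowels | reverse | swapcase

Check, running the answer program on each example:
  "lwhud" -> "duhwl" -> "dhwl" -> "lwhd" -> "LWHD"
  "eulwpzs" -> "szpwlue" -> "szpwl" -> "lwpzs" -> "LWPZS"
  "lrwohcfo" -> "ofchowrl" -> "fchwrl" -> "lrwhcf" -> "LRWHCF"
  "qkcmeyjbb" -> "bbjyemckq" -> "bbjymckq" -> "qkcmyjbb" -> "QKCMYJBB"
  "cloijijyskco" -> "ocksyjijiolc" -> "cksyjjlc" -> "cljjyskc" -> "CLJJYSKC"
  "cliftczr" -> "rzctfilc" -> "rzctflc" -> "clftczr" -> "CLFTCZR"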